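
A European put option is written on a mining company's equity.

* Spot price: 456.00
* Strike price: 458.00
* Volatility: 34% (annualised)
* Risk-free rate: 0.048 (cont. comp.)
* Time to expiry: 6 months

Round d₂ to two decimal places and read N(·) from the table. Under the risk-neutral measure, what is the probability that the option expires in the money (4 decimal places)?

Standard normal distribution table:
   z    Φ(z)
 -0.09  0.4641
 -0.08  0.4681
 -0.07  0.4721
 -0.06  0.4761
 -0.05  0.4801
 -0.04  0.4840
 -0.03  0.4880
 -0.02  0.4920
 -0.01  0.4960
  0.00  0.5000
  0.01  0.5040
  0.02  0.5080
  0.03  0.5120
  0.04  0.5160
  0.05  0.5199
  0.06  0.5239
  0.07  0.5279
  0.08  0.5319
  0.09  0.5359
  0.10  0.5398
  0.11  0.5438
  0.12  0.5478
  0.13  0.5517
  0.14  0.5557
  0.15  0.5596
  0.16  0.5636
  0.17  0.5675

σ√T = 0.34·√0.5 = 0.2404
ln(S/K) + (r + σ²/2)T = ln(456/458) + (0.048 + 0.34²/2)·0.5 = -0.0044 + 0.0529 = 0.0485
d₁ = 0.0485 / 0.2404 = 0.2018 ≈ 0.20
d₂ = d₁ − σ√T = 0.2018 − 0.2404 = -0.0386 ≈ -0.04
Risk-neutral Pr[S_T < K] = N(−d₂) = N(0.04) = 0.5160

0.5160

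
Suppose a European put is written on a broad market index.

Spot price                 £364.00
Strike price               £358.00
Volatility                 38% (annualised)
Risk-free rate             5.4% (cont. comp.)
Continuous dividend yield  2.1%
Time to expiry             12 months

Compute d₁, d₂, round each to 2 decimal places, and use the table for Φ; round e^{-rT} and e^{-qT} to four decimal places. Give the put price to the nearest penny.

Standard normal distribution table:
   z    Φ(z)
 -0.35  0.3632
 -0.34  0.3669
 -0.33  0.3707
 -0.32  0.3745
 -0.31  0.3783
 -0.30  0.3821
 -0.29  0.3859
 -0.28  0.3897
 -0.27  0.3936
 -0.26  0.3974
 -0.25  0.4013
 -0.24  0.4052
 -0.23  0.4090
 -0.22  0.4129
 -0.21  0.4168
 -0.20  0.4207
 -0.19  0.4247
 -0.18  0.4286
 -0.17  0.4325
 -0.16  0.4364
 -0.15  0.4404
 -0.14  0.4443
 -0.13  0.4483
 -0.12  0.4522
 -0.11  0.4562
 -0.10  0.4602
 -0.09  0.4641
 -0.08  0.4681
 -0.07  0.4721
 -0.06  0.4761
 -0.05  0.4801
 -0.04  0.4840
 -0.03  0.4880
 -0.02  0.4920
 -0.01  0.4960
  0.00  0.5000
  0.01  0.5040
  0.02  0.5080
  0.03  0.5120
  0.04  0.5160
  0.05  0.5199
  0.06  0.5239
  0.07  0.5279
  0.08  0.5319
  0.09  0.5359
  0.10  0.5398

£44.21

σ√T = 0.38 × 1.0000 = 0.3800
d₁ = [ln(364/358) + (0.054 − 0.021 + 0.38²/2)·1] / 0.3800 = [0.0166 + 0.1052] / 0.3800 = 0.3206 which rounds to 0.32
d₂ = d₁ − σ√T = 0.3206 − 0.3800 = -0.0594 which rounds to -0.06
exp(−qT) = exp(−0.021·1) = 0.9792;  exp(−rT) = exp(−0.054·1) = 0.9474
N(−d₂) = N(0.06) = 0.5239;  N(−d₁) = N(-0.32) = 0.3745
P = 358·0.9474·0.5239 − 364·0.9792·0.3745 = 177.6907 − 133.4826 = 44.2082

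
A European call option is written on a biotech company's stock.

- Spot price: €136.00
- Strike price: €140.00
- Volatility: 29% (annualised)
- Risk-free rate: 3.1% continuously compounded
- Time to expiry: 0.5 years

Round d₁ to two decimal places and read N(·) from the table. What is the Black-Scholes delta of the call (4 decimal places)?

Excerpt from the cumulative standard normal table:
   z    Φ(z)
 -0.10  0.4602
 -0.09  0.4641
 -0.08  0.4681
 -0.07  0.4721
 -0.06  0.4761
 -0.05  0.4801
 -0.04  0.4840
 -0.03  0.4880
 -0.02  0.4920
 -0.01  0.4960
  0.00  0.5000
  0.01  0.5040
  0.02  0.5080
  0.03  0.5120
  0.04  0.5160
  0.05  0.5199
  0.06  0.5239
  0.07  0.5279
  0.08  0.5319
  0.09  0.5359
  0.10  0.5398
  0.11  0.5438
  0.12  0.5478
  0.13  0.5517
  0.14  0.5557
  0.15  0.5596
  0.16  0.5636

σ√T = 0.29 × 0.7071 = 0.2051
ln(S/K) + (r + σ²/2)T = ln(136/140) + (0.031 + 0.29²/2)·0.5 = -0.0290 + 0.0365 = 0.0075
d₁ = 0.0075 / 0.2051 = 0.0368 which rounds to 0.04
N(d₁) = N(0.04) = 0.5160
Δ_call = N(d₁) = 0.5160

0.5160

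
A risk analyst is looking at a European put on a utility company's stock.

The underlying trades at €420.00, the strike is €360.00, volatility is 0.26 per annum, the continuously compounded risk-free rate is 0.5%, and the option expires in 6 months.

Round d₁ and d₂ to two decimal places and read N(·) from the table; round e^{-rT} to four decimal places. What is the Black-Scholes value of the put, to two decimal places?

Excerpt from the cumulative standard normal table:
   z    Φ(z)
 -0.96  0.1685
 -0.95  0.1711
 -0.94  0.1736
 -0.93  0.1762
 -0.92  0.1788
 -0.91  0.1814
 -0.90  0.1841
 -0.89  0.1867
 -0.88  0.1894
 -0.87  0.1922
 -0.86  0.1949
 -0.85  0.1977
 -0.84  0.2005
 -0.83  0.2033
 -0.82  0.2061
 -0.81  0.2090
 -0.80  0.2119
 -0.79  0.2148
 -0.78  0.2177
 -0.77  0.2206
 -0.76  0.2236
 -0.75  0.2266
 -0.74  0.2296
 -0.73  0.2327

€7.38

σ√T = 0.26 × 0.7071 = 0.1838
d₁ = [ln(420/360) + (0.005 + ½·0.26²)·0.5] / (σ√T) = (0.1542 + 0.0194) / 0.1838 = 0.9440 ≈ 0.94
d₂ = 0.9440 − 0.1838 = 0.7601 ≈ 0.76
exp(−rT) = exp(−0.005·0.5) = 0.9975
P = 360·0.9975·N(-0.76) − 420·N(-0.94) = 360·0.9975·0.2236 − 420·0.1736 = 80.2948 − 72.9120 = 7.3828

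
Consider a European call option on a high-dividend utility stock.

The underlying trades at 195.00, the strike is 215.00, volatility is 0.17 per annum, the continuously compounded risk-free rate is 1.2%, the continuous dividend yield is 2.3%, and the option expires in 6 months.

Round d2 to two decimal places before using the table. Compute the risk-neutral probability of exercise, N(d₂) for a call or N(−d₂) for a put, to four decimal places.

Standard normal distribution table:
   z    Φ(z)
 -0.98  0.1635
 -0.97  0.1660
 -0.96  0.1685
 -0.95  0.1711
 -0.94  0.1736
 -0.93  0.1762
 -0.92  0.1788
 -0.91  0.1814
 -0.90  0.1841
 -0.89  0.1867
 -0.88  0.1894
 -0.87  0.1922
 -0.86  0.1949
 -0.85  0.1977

T = 0.5;  σ√T = 0.1202
d₁ = [ln(195/215) + (0.012 − 0.023 + ½·0.17²)·0.5] / (σ√T) = (-0.0976 + 0.0017) / 0.1202 = -0.7979 → -0.80
d₂ = -0.7979 − 0.1202 = -0.9181 → -0.92
Risk-neutral Pr[S_T > K] = N(d₂) = N(-0.92) = 0.1788

0.1788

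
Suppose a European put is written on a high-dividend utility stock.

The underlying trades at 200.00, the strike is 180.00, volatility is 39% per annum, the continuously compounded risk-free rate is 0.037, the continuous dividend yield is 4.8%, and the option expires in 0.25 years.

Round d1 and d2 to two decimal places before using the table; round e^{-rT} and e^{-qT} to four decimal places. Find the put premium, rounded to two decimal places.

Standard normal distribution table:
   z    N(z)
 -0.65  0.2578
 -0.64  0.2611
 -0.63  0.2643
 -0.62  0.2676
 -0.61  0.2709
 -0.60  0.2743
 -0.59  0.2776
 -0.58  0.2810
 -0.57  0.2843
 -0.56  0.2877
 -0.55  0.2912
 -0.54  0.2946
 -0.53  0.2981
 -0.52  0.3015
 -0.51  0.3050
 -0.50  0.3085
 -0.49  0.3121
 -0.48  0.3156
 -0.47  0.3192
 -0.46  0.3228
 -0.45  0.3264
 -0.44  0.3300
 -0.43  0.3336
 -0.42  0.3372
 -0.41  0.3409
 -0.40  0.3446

σ√T = 0.39·√0.25 = 0.1950
d₁ = [ln(200/180) + (0.037 − 0.048 + 0.39²/2)·0.25] / 0.1950 = [0.1054 + 0.0163] / 0.1950 = 0.6237 → 0.62
d₂ = d₁ − σ√T = 0.6237 − 0.1950 = 0.4287 → 0.43
exp(−qT) = exp(−0.048·0.25) = 0.9881;  exp(−rT) = exp(−0.037·0.25) = 0.9908
P = 180·0.9908·N(-0.43) − 200·0.9881·N(-0.62) = 180·0.9908·0.3336 − 200·0.9881·0.2676 = 59.4956 − 52.8831 = 6.6124

6.61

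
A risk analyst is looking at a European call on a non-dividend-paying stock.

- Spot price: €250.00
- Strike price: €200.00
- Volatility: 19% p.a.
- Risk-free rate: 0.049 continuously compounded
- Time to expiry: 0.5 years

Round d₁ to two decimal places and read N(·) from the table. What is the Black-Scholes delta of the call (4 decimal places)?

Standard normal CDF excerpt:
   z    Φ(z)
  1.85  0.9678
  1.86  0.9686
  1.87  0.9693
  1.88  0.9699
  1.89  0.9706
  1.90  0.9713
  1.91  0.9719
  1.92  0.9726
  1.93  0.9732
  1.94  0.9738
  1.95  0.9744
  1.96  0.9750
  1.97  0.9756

σ√T = 0.19 × 0.7071 = 0.1344
d₁ = [ln(250/200) + (0.049 + 0.19²/2)·0.5] / 0.1344 = [0.2231 + 0.0335] / 0.1344 = 1.9104 ⇒ 1.91
N(d₁) = N(1.91) = 0.9719
Δ_call = N(d₁) = 0.9719

0.9719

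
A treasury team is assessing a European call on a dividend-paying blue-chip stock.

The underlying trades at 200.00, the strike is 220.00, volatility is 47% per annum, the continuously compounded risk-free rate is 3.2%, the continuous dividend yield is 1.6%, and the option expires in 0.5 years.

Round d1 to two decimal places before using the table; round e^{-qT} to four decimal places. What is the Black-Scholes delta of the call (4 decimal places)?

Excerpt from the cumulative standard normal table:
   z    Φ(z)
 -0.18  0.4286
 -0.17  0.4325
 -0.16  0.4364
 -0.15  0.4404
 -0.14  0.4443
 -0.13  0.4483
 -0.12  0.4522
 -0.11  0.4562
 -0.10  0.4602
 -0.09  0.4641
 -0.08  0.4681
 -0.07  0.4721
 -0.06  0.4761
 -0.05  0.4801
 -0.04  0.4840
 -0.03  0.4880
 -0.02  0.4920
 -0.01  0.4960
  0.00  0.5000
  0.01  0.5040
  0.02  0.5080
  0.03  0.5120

0.4565

T = 0.5;  σ√T = 0.3323
d₁ = [ln(200/220) + (0.032 − 0.016 + 0.47²/2)·0.5] / 0.3323 = [-0.0953 + 0.0632] / 0.3323 = -0.0965 ≈ -0.10
N(d₁) = N(-0.10) = 0.4602
Δ_call = e^(−qT)·N(d₁) = 0.9920·0.4602 = 0.4565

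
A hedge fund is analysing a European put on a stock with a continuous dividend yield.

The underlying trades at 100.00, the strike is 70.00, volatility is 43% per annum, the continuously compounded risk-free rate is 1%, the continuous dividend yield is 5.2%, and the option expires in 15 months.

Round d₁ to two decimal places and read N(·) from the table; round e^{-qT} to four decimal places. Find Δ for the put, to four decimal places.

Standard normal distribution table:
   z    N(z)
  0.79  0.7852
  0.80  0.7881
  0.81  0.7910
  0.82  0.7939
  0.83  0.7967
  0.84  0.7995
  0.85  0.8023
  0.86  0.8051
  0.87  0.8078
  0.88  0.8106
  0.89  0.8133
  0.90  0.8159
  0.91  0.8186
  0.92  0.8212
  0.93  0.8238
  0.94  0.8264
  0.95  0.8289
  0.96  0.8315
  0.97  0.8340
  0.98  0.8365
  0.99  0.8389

-0.1801

T = 1.25;  σ√T = 0.4808
d₁ = [ln(100/70) + (0.01 − 0.052 + 0.43²/2)·1.25] / 0.4808 = [0.3567 + 0.0631] / 0.4808 = 0.8731 ⇒ 0.87
N(d₁) = N(0.87) = 0.8078
Δ_put = exp(−qT)·(N(d₁) − 1) = 0.9371·(0.8078 − 1) = -0.1801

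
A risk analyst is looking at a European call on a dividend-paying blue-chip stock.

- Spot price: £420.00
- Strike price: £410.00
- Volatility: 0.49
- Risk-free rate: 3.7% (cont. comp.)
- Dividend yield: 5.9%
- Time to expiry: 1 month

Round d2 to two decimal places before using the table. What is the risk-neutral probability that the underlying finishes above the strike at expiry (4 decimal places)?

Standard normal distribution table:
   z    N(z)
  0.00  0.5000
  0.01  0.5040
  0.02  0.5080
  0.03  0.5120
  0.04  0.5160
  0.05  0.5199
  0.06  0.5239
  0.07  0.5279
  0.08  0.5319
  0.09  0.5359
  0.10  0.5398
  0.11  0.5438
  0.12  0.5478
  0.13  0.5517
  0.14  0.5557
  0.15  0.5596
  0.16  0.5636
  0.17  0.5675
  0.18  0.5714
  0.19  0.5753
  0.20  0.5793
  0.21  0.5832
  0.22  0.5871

0.5359

σ√T = 0.49·√0.08333 = 0.1415
d₁ = [ln(420/410) + (0.037 − 0.059 + ½·0.49²)·0.08333] / (σ√T) = (0.0241 + 0.0082) / 0.1415 = 0.2281 ⇒ 0.23
d₂ = 0.2281 − 0.1415 = 0.0867 ⇒ 0.09
Risk-neutral Pr[S_T > K] = N(d₂) = N(0.09) = 0.5359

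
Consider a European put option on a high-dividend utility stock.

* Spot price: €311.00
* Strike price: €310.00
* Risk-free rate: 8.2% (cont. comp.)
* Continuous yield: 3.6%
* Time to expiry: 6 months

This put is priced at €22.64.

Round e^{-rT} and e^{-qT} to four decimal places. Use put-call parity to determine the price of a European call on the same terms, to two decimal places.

€30.57

exp(−qT) = exp(−0.036·0.5) = 0.9822;  exp(−rT) = exp(−0.082·0.5) = 0.9598
Put-call parity: C − P = S·e^(−qT) − K·e^(−rT) = 311·0.9822 − 310·0.9598 = 305.4642 − 297.5380 = 7.9262
C = P + (C − P) = 22.64 + (7.9262) = 30.5662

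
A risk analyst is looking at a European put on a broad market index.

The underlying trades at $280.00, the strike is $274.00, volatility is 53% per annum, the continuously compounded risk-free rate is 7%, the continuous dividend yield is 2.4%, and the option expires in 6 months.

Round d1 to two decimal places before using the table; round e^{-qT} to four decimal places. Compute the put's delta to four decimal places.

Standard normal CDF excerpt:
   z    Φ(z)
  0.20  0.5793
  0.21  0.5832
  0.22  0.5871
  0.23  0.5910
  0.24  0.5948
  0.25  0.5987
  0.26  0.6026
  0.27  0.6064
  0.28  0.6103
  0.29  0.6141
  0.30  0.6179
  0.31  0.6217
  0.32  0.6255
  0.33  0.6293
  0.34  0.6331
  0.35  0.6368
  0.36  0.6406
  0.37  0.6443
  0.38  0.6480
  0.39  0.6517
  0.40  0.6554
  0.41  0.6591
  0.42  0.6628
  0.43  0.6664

-0.3738

T = 0.5;  σ√T = 0.3748
ln(S/K) + (r − q + σ²/2)T = ln(280/274) + (0.07 − 0.024 + 0.53²/2)·0.5 = 0.0217 + 0.0932 = 0.1149
d₁ = 0.1149 / 0.3748 = 0.3066 ⇒ 0.31
N(d₁) = N(0.31) = 0.6217
Δ_put = e^(−qT)·(N(d₁) − 1) = 0.9881·(0.6217 − 1) = -0.3738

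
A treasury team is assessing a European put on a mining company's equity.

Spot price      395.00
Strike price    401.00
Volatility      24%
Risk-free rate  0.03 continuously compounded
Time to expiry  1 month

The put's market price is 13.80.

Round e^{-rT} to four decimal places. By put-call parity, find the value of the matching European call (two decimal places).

8.80

exp(−rT) = exp(−0.03·0.08333) = 0.9975
Put-call parity: C − P = S − K·e^(−rT) = 395 − 401·0.9975 = 395 − 399.9975 = -4.9975
C = P + (C − P) = 13.80 + (-4.9975) = 8.8025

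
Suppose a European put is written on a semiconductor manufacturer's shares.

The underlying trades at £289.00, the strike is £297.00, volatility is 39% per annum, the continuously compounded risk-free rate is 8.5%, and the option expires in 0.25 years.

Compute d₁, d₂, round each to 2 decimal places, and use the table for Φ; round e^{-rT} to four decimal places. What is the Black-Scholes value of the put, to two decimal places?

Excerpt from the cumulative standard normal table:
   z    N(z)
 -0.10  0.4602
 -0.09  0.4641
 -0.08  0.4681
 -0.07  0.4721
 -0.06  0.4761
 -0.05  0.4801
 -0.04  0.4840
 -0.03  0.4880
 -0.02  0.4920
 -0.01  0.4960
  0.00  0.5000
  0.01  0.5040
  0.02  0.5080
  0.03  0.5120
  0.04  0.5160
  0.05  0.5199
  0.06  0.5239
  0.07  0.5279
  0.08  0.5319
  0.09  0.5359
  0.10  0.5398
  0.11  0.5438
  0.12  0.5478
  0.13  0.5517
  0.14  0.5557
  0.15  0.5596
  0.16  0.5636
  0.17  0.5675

£23.98

T = 0.25;  σ√T = 0.1950
d₁ = [ln(289/297) + (0.085 + ½·0.39²)·0.25] / (σ√T) = (-0.0273 + 0.0403) / 0.1950 = 0.0664 → 0.07
d₂ = 0.0664 − 0.1950 = -0.1286 → -0.13
exp(−rT) = exp(−0.085·0.25) = 0.9790
P = 297·0.9790·N(0.13) − 289·N(-0.07) = 297·0.9790·0.5517 − 289·0.4721 = 160.4139 − 136.4369 = 23.9770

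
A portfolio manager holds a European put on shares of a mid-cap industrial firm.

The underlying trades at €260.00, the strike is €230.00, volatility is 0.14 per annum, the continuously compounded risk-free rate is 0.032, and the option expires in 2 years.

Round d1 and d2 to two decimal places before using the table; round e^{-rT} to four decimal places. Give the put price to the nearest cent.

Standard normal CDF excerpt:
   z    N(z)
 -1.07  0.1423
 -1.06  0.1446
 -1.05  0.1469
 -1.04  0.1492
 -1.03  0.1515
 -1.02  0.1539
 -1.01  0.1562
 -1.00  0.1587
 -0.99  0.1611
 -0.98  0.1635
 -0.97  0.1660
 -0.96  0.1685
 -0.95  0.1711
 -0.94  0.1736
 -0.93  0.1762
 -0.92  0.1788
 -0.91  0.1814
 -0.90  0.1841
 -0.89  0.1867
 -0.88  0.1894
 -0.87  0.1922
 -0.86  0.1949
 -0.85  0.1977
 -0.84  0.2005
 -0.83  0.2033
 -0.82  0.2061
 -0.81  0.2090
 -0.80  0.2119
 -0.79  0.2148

€4.46

σ√T = 0.14 × 1.4142 = 0.1980
ln(S/K) + (r + σ²/2)T = ln(260/230) + (0.032 + 0.14²/2)·2 = 0.1226 + 0.0836 = 0.2062
d₁ = 0.2062 / 0.1980 = 1.0415 ≈ 1.04
d₂ = d₁ − σ√T = 1.0415 − 0.1980 = 0.8435 ≈ 0.84
e^(−rT) = e^(−0.032·2) = 0.9380
N(−d₂) = N(-0.84) = 0.2005;  N(−d₁) = N(-1.04) = 0.1492
P = 230·0.9380·0.2005 − 260·0.1492 = 43.2559 − 38.7920 = 4.4639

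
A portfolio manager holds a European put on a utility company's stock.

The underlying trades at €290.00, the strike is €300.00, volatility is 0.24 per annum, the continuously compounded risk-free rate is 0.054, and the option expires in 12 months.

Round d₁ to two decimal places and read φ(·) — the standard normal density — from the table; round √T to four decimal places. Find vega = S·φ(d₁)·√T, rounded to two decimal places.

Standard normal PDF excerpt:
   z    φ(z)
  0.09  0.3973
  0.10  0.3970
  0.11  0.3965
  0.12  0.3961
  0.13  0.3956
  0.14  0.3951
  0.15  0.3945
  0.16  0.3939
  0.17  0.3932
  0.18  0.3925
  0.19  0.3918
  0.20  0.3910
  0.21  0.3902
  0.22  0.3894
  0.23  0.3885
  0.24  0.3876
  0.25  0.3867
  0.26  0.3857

113.39

T = 1;  σ√T = 0.2400
d₁ = [ln(290/300) + (0.054 + 0.24²/2)·1] / 0.2400 = [-0.0339 + 0.0828] / 0.2400 = 0.2037 → 0.20
√T = √1 = 1.0000
φ(d₁) = φ(0.20) = 0.3910
vega = S·φ(d₁)·√T = 290·0.3910·1.0000 = 113.3900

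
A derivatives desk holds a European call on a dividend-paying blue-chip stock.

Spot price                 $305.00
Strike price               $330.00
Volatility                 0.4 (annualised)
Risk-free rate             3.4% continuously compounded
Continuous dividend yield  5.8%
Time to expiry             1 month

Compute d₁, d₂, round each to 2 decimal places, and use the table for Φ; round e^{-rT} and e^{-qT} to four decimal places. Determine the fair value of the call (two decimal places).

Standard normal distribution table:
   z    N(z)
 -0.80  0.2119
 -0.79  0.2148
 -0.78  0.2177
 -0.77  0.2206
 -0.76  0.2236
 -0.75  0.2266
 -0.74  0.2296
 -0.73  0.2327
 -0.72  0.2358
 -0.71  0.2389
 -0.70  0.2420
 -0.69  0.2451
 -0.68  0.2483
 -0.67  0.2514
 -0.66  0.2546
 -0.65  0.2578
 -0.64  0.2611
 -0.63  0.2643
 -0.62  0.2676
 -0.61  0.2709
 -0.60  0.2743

σ√T = 0.4·√0.08333 = 0.1155
ln(S/K) + (r − q + σ²/2)T = ln(305/330) + (0.034 − 0.058 + 0.4²/2)·0.08333 = -0.0788 + 0.0047 = -0.0741
d₁ = -0.0741 / 0.1155 = -0.6418 ≈ -0.64
d₂ = d₁ − σ√T = -0.6418 − 0.1155 = -0.7573 ≈ -0.76
e^(−qT) = e^(−0.058·0.08333) = 0.9952;  e^(−rT) = e^(−0.034·0.08333) = 0.9972
N(d₁) = N(-0.64) = 0.2611;  N(d₂) = N(-0.76) = 0.2236
C = 305·0.9952·0.2611 − 330·0.9972·0.2236 = 79.2532 − 73.5814 = 5.6719

$5.67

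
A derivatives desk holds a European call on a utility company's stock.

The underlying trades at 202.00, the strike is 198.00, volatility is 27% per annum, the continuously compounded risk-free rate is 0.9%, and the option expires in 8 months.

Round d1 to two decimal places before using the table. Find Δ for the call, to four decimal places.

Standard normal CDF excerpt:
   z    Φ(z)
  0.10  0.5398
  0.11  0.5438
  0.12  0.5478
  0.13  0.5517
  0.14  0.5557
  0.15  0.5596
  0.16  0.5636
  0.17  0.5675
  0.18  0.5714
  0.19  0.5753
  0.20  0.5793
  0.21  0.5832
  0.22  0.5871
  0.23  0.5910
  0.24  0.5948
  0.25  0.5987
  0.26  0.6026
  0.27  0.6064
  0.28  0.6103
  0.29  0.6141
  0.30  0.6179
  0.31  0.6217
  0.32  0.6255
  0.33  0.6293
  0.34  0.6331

σ√T = 0.27·√0.6667 = 0.2205
d₁ = [ln(202/198) + (0.009 + ½·0.27²)·0.6667] / (σ√T) = (0.0200 + 0.0303) / 0.2205 = 0.2282 ≈ 0.23
N(d₁) = N(0.23) = 0.5910
Δ_call = N(d₁) = 0.5910

0.5910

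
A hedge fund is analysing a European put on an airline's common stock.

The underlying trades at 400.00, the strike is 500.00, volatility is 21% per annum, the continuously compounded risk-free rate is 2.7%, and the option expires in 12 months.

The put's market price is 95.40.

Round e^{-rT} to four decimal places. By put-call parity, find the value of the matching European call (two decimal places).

8.70

exp(−rT) = exp(−0.027·1) = 0.9734
Put-call parity: C − P = S − K·e^(−rT) = 400 − 500·0.9734 = 400 − 486.7000 = -86.7000
C = P + (C − P) = 95.40 + (-86.7000) = 8.7000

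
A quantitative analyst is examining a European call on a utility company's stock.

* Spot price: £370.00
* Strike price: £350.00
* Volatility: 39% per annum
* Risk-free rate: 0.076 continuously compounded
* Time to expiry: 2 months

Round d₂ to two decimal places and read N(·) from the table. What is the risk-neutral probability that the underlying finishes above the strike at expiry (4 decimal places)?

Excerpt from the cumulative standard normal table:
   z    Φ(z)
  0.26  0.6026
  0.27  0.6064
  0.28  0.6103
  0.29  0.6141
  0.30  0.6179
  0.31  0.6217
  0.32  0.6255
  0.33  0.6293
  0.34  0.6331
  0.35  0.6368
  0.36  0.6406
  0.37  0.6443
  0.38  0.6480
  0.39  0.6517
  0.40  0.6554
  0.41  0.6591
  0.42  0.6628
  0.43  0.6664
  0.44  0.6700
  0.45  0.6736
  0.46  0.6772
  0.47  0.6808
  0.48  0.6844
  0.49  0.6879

0.6368

T = 0.1667;  σ√T = 0.1592
d₁ = [ln(370/350) + (0.076 + 0.39²/2)·0.1667] / 0.1592 = [0.0556 + 0.0253] / 0.1592 = 0.5082 → 0.51
d₂ = d₁ − σ√T = 0.5082 − 0.1592 = 0.3490 → 0.35
Pr(exercise) under Q = N(d₂) = 0.6368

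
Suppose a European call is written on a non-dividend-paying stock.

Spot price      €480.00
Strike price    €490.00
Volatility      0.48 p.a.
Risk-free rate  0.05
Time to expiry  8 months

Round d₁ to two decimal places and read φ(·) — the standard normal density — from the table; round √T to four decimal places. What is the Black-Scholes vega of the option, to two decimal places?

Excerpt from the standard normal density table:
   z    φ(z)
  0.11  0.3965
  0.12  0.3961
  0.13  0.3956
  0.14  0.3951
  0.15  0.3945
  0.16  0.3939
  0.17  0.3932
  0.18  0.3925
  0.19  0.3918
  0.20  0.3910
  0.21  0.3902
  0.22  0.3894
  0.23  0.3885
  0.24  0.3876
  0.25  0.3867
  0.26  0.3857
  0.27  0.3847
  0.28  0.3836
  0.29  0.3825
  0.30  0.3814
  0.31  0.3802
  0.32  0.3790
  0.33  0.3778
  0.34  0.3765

T = 0.6667;  σ√T = 0.3919
d₁ = [ln(480/490) + (0.05 + 0.48²/2)·0.6667] / 0.3919 = [-0.0206 + 0.1101] / 0.3919 = 0.2284 → 0.23
√T = √0.6667 = 0.8165
φ(d₁) = φ(0.23) = 0.3885
vega = S·φ(d₁)·√T = 480·0.3885·0.8165 = 152.2609
(Call and put vega coincide under Black-Scholes.)

152.26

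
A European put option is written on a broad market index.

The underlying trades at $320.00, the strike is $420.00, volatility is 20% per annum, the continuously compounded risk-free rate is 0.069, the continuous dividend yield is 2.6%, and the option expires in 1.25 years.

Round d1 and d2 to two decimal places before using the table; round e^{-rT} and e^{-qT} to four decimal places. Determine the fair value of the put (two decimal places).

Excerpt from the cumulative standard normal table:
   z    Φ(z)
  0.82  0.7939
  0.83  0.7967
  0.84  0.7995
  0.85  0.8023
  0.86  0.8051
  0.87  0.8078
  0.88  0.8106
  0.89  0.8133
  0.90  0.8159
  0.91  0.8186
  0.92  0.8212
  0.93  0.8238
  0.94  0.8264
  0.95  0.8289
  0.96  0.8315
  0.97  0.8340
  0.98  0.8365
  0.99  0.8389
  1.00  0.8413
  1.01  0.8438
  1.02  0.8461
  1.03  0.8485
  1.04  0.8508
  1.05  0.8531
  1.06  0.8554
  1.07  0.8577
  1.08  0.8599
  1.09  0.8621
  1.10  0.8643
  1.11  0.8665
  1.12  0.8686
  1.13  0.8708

T = 1.25;  σ√T = 0.2236
d₁ = [ln(320/420) + (0.069 − 0.026 + 0.2²/2)·1.25] / 0.2236 = [-0.2719 + 0.0788] / 0.2236 = -0.8639 → -0.86
d₂ = d₁ − σ√T = -0.8639 − 0.2236 = -1.0876 → -1.09
exp(−qT) = exp(−0.026·1.25) = 0.9680;  exp(−rT) = exp(−0.069·1.25) = 0.9174
P = 420·0.9174·N(1.09) − 320·0.9680·N(0.86) = 420·0.9174·0.8621 − 320·0.9680·0.8051 = 332.1740 − 249.3878 = 82.7863

$82.79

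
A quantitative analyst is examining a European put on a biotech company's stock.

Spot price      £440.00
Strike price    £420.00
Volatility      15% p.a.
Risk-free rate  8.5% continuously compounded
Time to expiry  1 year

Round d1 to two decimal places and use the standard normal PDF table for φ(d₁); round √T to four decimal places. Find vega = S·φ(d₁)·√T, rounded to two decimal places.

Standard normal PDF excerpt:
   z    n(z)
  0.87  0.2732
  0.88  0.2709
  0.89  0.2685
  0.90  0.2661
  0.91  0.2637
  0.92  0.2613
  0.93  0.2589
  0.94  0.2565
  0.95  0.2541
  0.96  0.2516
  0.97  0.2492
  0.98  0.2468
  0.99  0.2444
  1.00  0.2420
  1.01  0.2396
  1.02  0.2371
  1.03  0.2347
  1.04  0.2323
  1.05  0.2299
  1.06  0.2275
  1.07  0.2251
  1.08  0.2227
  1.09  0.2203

111.80

σ√T = 0.15 × 1.0000 = 0.1500
d₁ = [ln(440/420) + (0.085 + ½·0.15²)·1] / (σ√T) = (0.0465 + 0.0963) / 0.1500 = 0.9518 which rounds to 0.95
√T = √1 = 1.0000
φ(d₁) = φ(0.95) = 0.2541
vega = S·φ(d₁)·√T = 440·0.2541·1.0000 = 111.8040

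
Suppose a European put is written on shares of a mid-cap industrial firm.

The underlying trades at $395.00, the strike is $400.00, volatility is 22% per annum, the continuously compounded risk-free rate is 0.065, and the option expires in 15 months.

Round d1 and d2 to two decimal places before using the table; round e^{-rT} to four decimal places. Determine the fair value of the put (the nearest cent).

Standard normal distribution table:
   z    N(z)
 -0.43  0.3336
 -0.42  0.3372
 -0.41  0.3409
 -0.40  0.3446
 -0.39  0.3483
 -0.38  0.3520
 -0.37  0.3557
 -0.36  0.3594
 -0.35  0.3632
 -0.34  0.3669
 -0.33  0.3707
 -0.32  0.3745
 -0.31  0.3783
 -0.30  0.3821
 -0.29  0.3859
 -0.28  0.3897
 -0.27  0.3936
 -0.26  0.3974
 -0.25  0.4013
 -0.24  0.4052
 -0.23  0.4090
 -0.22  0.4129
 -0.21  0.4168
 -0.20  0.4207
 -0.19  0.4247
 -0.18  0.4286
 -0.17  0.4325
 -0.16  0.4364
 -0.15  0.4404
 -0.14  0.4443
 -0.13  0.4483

T = 1.25;  σ√T = 0.2460
d₁ = [ln(395/400) + (0.065 + 0.22²/2)·1.25] / 0.2460 = [-0.0126 + 0.1115] / 0.2460 = 0.4022 which rounds to 0.40
d₂ = d₁ − σ√T = 0.4022 − 0.2460 = 0.1562 which rounds to 0.16
e^(−rT) = e^(−0.065·1.25) = 0.9220
N(−d₂) = N(-0.16) = 0.4364;  N(−d₁) = N(-0.40) = 0.3446
P = 400·0.9220·0.4364 − 395·0.3446 = 160.9443 − 136.1170 = 24.8273

$24.83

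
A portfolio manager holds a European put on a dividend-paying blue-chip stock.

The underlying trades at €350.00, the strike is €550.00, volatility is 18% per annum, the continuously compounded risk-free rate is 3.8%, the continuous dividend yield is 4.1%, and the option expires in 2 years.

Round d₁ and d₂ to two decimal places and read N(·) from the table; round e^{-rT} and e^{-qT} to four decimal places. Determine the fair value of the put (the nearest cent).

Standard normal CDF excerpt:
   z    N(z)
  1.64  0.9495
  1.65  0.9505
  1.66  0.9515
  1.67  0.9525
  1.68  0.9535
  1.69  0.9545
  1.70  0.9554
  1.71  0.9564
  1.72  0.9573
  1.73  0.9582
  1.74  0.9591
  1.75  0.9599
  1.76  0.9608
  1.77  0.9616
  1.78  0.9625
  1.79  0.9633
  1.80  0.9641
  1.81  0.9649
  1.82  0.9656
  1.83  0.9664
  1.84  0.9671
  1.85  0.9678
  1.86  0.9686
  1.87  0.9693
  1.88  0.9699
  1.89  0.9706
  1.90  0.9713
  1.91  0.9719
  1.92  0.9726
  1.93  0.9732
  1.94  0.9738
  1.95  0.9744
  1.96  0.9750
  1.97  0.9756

σ√T = 0.18·√2 = 0.2546
ln(S/K) + (r − q + σ²/2)T = ln(350/550) + (0.038 − 0.041 + 0.18²/2)·2 = -0.4520 + 0.0264 = -0.4256
d₁ = -0.4256 / 0.2546 = -1.6719 → -1.67
d₂ = d₁ − σ√T = -1.6719 − 0.2546 = -1.9264 → -1.93
exp(−qT) = exp(−0.041·2) = 0.9213;  exp(−rT) = exp(−0.038·2) = 0.9268
N(−d₂) = N(1.93) = 0.9732;  N(−d₁) = N(1.67) = 0.9525
P = 550·0.9268·0.9732 − 350·0.9213·0.9525 = 496.0790 − 307.1384 = 188.9406

€188.94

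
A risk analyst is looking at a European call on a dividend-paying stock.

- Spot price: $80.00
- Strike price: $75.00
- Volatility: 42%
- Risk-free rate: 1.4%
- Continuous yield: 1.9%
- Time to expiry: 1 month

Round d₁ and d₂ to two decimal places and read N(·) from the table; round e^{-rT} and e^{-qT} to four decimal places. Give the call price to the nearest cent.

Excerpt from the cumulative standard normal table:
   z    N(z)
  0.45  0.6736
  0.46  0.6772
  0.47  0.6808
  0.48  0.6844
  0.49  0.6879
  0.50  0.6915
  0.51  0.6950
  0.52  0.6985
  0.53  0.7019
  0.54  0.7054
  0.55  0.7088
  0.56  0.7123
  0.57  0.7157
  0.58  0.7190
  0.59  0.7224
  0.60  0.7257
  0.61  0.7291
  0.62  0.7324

$6.70

σ√T = 0.42 × 0.2887 = 0.1212
ln(S/K) + (r − q + σ²/2)T = ln(80/75) + (0.014 − 0.019 + 0.42²/2)·0.08333 = 0.0645 + 0.0069 = 0.0715
d₁ = 0.0715 / 0.1212 = 0.5895 → 0.59
d₂ = d₁ − σ√T = 0.5895 − 0.1212 = 0.4682 → 0.47
exp(−qT) = exp(−0.019·0.08333) = 0.9984;  exp(−rT) = exp(−0.014·0.08333) = 0.9988
N(d₁) = N(0.59) = 0.7224;  N(d₂) = N(0.47) = 0.6808
C = 80·0.9984·0.7224 − 75·0.9988·0.6808 = 57.6995 − 50.9987 = 6.7008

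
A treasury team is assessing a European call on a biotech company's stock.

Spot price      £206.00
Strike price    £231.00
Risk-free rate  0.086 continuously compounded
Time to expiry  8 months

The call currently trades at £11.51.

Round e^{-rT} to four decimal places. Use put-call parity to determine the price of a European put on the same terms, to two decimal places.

£23.64

e^(−rT) = e^(−0.086·0.6667) = 0.9443
Put-call parity: C − P = S − K·e^(−rT) = 206 − 231·0.9443 = 206 − 218.1333 = -12.1333
P = C − (C − P) = 11.51 − (-12.1333) = 23.6433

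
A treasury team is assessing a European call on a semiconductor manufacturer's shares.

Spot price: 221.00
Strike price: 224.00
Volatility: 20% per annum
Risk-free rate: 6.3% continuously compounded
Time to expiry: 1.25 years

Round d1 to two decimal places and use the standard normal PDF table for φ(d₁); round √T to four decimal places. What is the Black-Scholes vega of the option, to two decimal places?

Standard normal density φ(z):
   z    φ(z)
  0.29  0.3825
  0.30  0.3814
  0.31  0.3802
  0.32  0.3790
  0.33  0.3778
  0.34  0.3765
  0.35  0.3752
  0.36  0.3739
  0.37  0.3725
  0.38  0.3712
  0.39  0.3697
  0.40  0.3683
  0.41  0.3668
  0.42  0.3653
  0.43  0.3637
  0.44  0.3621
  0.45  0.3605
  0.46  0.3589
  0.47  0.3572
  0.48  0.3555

σ√T = 0.2 × 1.1180 = 0.2236
ln(S/K) + (r + σ²/2)T = ln(221/224) + (0.063 + 0.2²/2)·1.25 = -0.0135 + 0.1038 = 0.0903
d₁ = 0.0903 / 0.2236 = 0.4037 ⇒ 0.40
√T = √1.25 = 1.1180
φ(d₁) = φ(0.40) = 0.3683
vega = S·φ(d₁)·√T = 221·0.3683·1.1180 = 90.9988

91.00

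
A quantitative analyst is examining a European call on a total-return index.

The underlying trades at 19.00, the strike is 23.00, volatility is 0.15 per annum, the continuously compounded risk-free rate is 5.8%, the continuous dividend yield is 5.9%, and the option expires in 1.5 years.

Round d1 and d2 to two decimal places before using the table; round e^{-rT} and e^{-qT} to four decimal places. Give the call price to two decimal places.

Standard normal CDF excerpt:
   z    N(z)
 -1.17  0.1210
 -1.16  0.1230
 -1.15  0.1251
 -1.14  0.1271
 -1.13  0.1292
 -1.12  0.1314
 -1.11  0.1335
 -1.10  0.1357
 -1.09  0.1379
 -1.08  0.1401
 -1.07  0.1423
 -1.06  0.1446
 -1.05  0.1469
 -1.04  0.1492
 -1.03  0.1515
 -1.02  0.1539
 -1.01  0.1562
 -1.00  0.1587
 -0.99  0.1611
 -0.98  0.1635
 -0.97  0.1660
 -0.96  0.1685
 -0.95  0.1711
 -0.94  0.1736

σ√T = 0.15 × 1.2247 = 0.1837
d₁ = [ln(19/23) + (0.058 − 0.059 + 0.15²/2)·1.5] / 0.1837 = [-0.1911 + 0.0154] / 0.1837 = -0.9563 which rounds to -0.96
d₂ = d₁ − σ√T = -0.9563 − 0.1837 = -1.1400 which rounds to -1.14
e^(−qT) = e^(−0.059·1.5) = 0.9153;  e^(−rT) = e^(−0.058·1.5) = 0.9167
N(d₁) = N(-0.96) = 0.1685;  N(d₂) = N(-1.14) = 0.1271
C = 19·0.9153·0.1685 − 23·0.9167·0.1271 = 2.9303 − 2.6798 = 0.2505

0.25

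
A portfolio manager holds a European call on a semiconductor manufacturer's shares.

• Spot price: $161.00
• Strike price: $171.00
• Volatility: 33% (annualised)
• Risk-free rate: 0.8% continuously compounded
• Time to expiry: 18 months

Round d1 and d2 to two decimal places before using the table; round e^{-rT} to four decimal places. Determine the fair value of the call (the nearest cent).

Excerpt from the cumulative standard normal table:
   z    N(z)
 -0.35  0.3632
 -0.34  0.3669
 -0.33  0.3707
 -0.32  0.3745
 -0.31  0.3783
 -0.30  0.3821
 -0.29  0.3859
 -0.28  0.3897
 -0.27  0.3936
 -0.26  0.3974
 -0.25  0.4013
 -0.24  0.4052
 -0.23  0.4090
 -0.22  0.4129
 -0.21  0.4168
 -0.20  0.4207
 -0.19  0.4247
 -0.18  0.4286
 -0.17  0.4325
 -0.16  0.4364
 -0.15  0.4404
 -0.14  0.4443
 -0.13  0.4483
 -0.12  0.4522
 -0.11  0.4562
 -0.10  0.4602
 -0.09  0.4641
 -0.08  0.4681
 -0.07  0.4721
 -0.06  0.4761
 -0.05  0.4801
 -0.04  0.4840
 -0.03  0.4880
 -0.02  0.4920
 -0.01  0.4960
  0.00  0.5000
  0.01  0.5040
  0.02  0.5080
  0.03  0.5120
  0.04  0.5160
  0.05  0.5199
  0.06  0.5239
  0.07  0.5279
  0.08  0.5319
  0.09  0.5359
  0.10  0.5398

σ√T = 0.33·√1.5 = 0.4042
d₁ = [ln(161/171) + (0.008 + ½·0.33²)·1.5] / (σ√T) = (-0.0603 + 0.0937) / 0.4042 = 0.0827 ≈ 0.08
d₂ = 0.0827 − 0.4042 = -0.3215 ≈ -0.32
exp(−rT) = exp(−0.008·1.5) = 0.9881
N(d₁) = N(0.08) = 0.5319;  N(d₂) = N(-0.32) = 0.3745
C = 161·0.5319 − 171·0.9881·0.3745 = 85.6359 − 63.2774 = 22.3585

$22.36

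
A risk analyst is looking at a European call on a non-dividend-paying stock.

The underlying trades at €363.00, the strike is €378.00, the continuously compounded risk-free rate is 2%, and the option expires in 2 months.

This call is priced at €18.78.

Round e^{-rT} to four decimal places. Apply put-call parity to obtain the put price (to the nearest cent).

€32.53

exp(−rT) = exp(−0.02·0.1667) = 0.9967
Put-call parity: C − P = S − K·e^(−rT) = 363 − 378·0.9967 = 363 − 376.7526 = -13.7526
P = C − (C − P) = 18.78 − (-13.7526) = 32.5326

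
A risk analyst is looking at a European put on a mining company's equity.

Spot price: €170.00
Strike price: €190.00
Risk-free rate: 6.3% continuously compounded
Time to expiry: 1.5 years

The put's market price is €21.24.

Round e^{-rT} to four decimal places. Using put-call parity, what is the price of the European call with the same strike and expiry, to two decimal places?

e^(−rT) = e^(−0.063·1.5) = 0.9098
Put-call parity: C − P = S − K·e^(−rT) = 170 − 190·0.9098 = 170 − 172.8620 = -2.8620
C = P + (C − P) = 21.24 + (-2.8620) = 18.3780

€18.38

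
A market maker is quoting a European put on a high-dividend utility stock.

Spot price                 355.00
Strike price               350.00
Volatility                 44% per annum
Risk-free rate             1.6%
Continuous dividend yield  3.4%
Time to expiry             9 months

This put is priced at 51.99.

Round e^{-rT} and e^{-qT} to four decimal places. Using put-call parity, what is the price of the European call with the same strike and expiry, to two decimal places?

52.21

exp(−qT) = exp(−0.034·0.75) = 0.9748;  exp(−rT) = exp(−0.016·0.75) = 0.9881
Put-call parity: C − P = S·e^(−qT) − K·e^(−rT) = 355·0.9748 − 350·0.9881 = 346.0540 − 345.8350 = 0.2190
C = P + (C − P) = 51.99 + (0.2190) = 52.2090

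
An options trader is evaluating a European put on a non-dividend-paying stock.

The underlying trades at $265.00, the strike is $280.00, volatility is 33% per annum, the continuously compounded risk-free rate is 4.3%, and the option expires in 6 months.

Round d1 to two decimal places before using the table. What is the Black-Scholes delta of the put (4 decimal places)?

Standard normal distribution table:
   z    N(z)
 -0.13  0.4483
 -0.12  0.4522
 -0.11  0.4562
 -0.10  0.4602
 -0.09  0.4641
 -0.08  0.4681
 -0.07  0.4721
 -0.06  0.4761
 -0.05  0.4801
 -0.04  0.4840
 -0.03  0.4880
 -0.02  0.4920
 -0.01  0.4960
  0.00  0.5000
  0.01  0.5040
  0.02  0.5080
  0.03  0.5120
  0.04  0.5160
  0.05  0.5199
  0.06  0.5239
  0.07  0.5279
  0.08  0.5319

-0.5120

σ√T = 0.33·√0.5 = 0.2333
d₁ = [ln(265/280) + (0.043 + 0.33²/2)·0.5] / 0.2333 = [-0.0551 + 0.0487] / 0.2333 = -0.0271 which rounds to -0.03
N(d₁) = N(-0.03) = 0.4880
Δ_put = N(d₁) − 1 = 0.4880 − 1 = -0.5120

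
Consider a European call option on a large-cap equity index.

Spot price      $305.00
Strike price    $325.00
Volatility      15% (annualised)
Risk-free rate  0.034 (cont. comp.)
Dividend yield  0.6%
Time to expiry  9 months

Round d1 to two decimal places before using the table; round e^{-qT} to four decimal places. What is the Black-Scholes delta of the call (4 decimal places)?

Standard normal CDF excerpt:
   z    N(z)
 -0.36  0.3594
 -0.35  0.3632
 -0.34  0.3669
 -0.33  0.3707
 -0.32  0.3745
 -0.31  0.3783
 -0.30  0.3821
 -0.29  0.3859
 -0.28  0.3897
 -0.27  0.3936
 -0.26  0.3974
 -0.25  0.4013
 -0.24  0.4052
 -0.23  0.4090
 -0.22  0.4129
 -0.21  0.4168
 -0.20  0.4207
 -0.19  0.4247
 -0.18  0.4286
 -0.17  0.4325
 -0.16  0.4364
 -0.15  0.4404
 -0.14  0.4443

0.3956

σ√T = 0.15 × 0.8660 = 0.1299
d₁ = [ln(305/325) + (0.034 − 0.006 + 0.15²/2)·0.75] / 0.1299 = [-0.0635 + 0.0294] / 0.1299 = -0.2623 which rounds to -0.26
N(d₁) = N(-0.26) = 0.3974
Δ_call = exp(−qT)·N(d₁) = 0.9955·0.3974 = 0.3956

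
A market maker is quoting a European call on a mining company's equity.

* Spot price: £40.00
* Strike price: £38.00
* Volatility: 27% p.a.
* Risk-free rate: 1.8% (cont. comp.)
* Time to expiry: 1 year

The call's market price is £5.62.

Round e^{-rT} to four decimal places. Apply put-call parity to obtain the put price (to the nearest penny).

£2.94

e^(−rT) = e^(−0.018·1) = 0.9822
Put-call parity: C − P = S − K·e^(−rT) = 40 − 38·0.9822 = 40 − 37.3236 = 2.6764
P = C − (C − P) = 5.62 − (2.6764) = 2.9436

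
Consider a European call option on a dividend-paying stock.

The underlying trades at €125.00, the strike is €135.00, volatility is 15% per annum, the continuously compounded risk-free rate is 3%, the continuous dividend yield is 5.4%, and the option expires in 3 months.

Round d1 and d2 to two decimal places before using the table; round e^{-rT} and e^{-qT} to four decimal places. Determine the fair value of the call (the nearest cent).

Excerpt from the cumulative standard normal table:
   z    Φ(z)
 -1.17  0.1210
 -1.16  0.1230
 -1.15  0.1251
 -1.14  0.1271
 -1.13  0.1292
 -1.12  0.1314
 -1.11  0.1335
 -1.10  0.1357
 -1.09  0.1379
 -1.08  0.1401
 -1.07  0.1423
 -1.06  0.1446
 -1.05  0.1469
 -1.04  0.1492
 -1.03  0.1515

€0.52

σ√T = 0.15 × 0.5000 = 0.0750
d₁ = [ln(125/135) + (0.03 − 0.054 + 0.15²/2)·0.25] / 0.0750 = [-0.0770 − 0.0032] / 0.0750 = -1.0686 ⇒ -1.07
d₂ = d₁ − σ√T = -1.0686 − 0.0750 = -1.1436 ⇒ -1.14
exp(−qT) = exp(−0.054·0.25) = 0.9866;  exp(−rT) = exp(−0.03·0.25) = 0.9925
N(d₁) = N(-1.07) = 0.1423;  N(d₂) = N(-1.14) = 0.1271
C = 125·0.9866·0.1423 − 135·0.9925·0.1271 = 17.5491 − 17.0298 = 0.5193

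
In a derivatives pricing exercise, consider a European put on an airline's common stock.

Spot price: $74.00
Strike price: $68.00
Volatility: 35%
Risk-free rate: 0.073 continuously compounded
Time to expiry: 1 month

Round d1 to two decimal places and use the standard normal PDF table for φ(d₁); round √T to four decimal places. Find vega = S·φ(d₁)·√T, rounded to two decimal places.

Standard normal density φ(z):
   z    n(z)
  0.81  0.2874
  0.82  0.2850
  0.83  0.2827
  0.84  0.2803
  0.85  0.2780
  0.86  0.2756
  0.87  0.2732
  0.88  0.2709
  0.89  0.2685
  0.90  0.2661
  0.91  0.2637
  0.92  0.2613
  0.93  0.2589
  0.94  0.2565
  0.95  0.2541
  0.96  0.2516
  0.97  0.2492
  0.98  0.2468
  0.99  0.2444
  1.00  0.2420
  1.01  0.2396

5.43

σ√T = 0.35·√0.08333 = 0.1010
d₁ = [ln(74/68) + (0.073 + 0.35²/2)·0.08333] / 0.1010 = [0.0846 + 0.0112] / 0.1010 = 0.9476 ⇒ 0.95
√T = √0.08333 = 0.2887
φ(d₁) = φ(0.95) = 0.2541
vega = S·φ(d₁)·√T = 74·0.2541·0.2887 = 5.4285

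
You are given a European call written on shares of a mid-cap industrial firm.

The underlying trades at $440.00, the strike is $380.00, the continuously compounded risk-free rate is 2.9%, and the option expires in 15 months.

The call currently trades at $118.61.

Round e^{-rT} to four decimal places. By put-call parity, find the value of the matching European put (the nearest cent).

$45.08

e^(−rT) = e^(−0.029·1.25) = 0.9644
Put-call parity: C − P = S − K·e^(−rT) = 440 − 380·0.9644 = 440 − 366.4720 = 73.5280
P = C − (C − P) = 118.61 − (73.5280) = 45.0820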